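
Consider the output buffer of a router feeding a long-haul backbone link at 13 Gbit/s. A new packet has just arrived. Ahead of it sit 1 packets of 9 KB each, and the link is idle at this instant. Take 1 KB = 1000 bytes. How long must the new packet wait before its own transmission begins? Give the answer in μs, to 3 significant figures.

5.54 μs

Each queued packet: L/R = 72000/13000000000 = 5.53846 μs.
1 queued → 5.53846 μs.
Queuing delay = 5.54 μs.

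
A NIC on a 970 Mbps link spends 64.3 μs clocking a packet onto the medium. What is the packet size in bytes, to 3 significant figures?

L = R × t_tx = 970000000 b/s × 6.43e-05 s = 62371 bits.
In bytes: 62371 / 8 = 7800 bytes.

7800 bytes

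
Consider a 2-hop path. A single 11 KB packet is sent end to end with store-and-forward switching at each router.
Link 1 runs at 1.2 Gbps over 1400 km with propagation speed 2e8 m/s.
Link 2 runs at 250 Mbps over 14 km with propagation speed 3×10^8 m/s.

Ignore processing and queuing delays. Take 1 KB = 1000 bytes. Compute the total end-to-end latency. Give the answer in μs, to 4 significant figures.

7472 μs

L = 88000 bits.
Transmission delays (L/R per hop): 73.3333, 352 μs; sum = 425.333 μs.
Propagation delays (d/s per hop): 7000, 46.6667 μs; sum = 7046.67 μs.
End-to-end = 7472 μs.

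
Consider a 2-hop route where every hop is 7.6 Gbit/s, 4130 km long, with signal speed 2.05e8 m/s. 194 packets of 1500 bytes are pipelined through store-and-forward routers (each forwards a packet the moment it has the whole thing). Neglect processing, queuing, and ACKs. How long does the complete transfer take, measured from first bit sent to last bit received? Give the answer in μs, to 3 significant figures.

Per-hop transmission t_tx = L/R = 12000/7600000000 = 1.57895 μs.
Per-hop propagation t_prop = 4130000/2.05e+08 = 20146.3 μs.
Pipeline fill: first packet needs 2·t_tx to clear all hops; remaining 193 packets each add one t_tx.
Total = (2+194-1)·t_tx + 2·t_prop = 195·1.57895 + 2·20146.3 = 40600 μs.

40600 μs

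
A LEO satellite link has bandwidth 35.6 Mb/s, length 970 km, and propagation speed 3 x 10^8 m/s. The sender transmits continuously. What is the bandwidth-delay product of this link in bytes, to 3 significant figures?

14400 bytes

Propagation delay = 970000 / 300000000 = 0.00323333 s.
BDP = R × t_prop = 35600000 × 0.00323333 = 115107 bits.
In bytes: 115107/8 = 14400 bytes.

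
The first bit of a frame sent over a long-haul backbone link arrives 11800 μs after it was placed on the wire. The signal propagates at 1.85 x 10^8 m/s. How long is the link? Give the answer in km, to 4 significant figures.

2183 km

d = s × t_prop = 185000000 × 0.0118 = 2183 km.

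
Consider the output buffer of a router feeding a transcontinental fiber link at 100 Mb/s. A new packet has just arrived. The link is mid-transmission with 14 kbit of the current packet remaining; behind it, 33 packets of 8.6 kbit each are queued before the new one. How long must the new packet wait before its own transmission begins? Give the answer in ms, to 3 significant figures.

Each queued packet: L/R = 8600/100000000 = 0.086 ms.
33 queued → 2.838 ms.
Plus remaining 14000 bits of current packet: 0.14 ms.
Queuing delay = 2.98 ms.

2.98 ms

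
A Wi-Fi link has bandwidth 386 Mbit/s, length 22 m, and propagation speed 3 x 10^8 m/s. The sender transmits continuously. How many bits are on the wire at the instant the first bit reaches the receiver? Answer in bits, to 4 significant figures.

Propagation delay = 22 / 300000000 = 7.33333e-08 s.
BDP = R × t_prop = 386000000 × 7.33333e-08 = 28.3067 bits.

28.31 bits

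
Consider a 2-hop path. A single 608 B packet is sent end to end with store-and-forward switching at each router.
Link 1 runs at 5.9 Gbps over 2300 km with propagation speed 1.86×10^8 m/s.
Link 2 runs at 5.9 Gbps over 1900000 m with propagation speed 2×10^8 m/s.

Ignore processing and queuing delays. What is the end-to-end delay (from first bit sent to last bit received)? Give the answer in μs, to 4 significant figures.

21870 μs

L = 608 × 8 = 4864 bits.
Transmission delay per hop = L/R = 4864/5900000000 = 0.824407 μs; 2 hops → 1.64881 μs.
Propagation delays (d/s per hop): 12365.6, 9500 μs; sum = 21865.6 μs.
End-to-end = 21870 μs.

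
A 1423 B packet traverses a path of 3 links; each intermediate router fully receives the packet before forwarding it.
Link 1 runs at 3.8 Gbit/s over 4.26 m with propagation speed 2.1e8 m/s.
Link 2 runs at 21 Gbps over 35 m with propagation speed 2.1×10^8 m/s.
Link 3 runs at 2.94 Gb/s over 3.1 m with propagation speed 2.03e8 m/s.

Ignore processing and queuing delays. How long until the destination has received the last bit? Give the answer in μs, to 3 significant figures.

L = 1423 × 8 = 11384 bits.
Transmission delays (L/R per hop): 2.99579, 0.542095, 3.87211 μs; sum = 7.40999 μs.
Propagation delays (d/s per hop): 0.0202857, 0.166667, 0.0152709 μs; sum = 0.202223 μs.
End-to-end = 7.61 μs.

7.61 μs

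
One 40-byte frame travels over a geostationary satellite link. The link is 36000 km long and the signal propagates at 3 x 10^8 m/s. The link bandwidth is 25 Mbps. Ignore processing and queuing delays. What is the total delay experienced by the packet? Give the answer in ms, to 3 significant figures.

120 ms

L = 40 × 8 = 320 bits.
Transmission delay = L/R = 320 / 25000000 = 0.0128 ms.
Propagation delay = d/s = 36000000 m / 300000000 m/s = 120 ms.
Total = 120 ms.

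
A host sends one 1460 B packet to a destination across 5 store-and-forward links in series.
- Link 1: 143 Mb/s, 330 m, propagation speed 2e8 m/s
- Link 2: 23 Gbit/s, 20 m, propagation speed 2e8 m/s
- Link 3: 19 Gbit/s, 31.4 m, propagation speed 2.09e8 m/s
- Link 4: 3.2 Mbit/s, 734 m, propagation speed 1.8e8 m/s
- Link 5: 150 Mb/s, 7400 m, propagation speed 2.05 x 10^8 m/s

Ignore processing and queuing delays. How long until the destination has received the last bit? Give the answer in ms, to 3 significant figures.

L = 1460 × 8 = 11680 bits.
Transmission delays (L/R per hop): 0.0816783, 0.000507826, 0.000614737, 3.65, 0.0778667 ms; sum = 3.81067 ms.
Propagation delays (d/s per hop): 0.00165, 0.0001, 0.000150239, 0.00407778, 0.0360976 ms; sum = 0.0420756 ms.
End-to-end = 3.85 ms.

3.85 ms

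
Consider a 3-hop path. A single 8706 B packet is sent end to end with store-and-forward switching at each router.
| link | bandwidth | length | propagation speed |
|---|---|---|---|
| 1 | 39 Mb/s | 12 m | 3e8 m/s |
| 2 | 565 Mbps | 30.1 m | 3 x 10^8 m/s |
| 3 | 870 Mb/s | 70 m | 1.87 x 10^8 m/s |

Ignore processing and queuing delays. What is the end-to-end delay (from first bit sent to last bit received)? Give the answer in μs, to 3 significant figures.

1990 μs

L = 8706 × 8 = 69648 bits.
Transmission delays (L/R per hop): 1785.85, 123.271, 80.0552 μs; sum = 1989.17 μs.
Propagation delays (d/s per hop): 0.04, 0.100333, 0.374332 μs; sum = 0.514665 μs.
End-to-end = 1990 μs.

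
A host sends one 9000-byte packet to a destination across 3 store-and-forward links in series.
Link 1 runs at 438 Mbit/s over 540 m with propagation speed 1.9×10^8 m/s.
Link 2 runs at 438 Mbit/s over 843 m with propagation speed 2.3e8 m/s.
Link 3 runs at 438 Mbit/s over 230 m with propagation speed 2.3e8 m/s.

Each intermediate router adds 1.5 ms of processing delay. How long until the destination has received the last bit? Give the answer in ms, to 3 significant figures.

3.50 ms

L = 9000 × 8 = 72000 bits.
Transmission delay per hop = L/R = 72000/438000000 = 0.164384 ms; 3 hops → 0.493151 ms.
Propagation delays (d/s per hop): 0.00284211, 0.00366522, 0.001 ms; sum = 0.00750732 ms.
Processing at 2 router(s): 2 × 1.5 ms = 3 ms.
End-to-end = 3.50 ms.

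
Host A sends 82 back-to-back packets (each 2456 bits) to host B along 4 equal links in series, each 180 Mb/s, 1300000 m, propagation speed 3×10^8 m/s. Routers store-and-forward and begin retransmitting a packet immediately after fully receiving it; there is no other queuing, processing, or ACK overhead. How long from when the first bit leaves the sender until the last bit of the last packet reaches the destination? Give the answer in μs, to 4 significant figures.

Per-hop transmission t_tx = L/R = 2456/180000000 = 13.6444 μs.
Per-hop propagation t_prop = 1300000/300000000 = 4333.33 μs.
Pipeline fill: first packet needs 4·t_tx to clear all hops; remaining 81 packets each add one t_tx.
Total = (4+82-1)·t_tx + 4·t_prop = 85·13.6444 + 4·4333.33 = 18490 μs.

18490 μs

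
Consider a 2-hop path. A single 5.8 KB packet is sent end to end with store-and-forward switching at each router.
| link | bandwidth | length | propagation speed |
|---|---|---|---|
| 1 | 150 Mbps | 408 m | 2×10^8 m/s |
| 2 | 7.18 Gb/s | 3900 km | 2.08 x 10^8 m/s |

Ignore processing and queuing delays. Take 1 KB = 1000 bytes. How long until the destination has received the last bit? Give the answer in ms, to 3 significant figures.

19.1 ms

L = 46400 bits.
Transmission delays (L/R per hop): 0.309333, 0.0064624 ms; sum = 0.315796 ms.
Propagation delays (d/s per hop): 0.00204, 18.75 ms; sum = 18.752 ms.
End-to-end = 19.1 ms.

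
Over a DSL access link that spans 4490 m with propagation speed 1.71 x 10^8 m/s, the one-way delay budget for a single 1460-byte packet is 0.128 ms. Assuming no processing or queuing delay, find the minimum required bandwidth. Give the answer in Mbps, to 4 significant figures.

114.8 Mbps

L = 11680 bits.
Propagation delay = 4490 / 171000000 = 0.0262573 ms.
Transmission budget = 0.128 − 0.0262573 = 0.101743 ms.
R ≥ L / t_tx = 11680 bits / 0.000101743 s = 114.8 Mbps.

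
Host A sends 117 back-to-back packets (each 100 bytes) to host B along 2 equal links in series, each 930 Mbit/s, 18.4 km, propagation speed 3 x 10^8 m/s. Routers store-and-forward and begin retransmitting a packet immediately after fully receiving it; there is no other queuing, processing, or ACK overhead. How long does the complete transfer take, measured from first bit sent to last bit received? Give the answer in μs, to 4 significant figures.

224.2 μs

Per-hop transmission t_tx = L/R = 800/930000000 = 0.860215 μs.
Per-hop propagation t_prop = 18400/300000000 = 61.3333 μs.
Pipeline fill: first packet needs 2·t_tx to clear all hops; remaining 116 packets each add one t_tx.
Total = (2+117-1)·t_tx + 2·t_prop = 118·0.860215 + 2·61.3333 = 224.2 μs.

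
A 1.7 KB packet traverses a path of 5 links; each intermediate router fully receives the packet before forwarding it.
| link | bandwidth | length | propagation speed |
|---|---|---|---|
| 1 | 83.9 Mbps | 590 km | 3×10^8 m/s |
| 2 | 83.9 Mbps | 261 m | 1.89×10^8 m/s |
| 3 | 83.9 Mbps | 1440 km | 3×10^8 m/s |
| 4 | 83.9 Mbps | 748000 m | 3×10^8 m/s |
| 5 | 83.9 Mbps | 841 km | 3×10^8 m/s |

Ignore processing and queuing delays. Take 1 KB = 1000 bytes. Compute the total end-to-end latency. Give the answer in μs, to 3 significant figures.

12900 μs

L = 13600 bits.
Transmission delay per hop = L/R = 13600/83900000 = 162.098 μs; 5 hops → 810.489 μs.
Propagation delays (d/s per hop): 1966.67, 1.38095, 4800, 2493.33, 2803.33 μs; sum = 12064.7 μs.
End-to-end = 12900 μs.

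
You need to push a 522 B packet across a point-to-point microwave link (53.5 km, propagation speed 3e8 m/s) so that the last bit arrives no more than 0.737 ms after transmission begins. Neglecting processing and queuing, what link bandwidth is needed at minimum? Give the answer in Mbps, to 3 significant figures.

7.47 Mbps

L = 4176 bits.
Propagation delay = 53500 / 300000000 = 0.178333 ms.
Transmission budget = 0.737 − 0.178333 = 0.558667 ms.
R ≥ L / t_tx = 4176 bits / 0.000558667 s = 7.47 Mbps.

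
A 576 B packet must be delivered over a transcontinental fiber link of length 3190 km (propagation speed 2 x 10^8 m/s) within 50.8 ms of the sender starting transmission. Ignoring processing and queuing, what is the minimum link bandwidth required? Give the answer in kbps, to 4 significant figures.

L = 4608 bits.
Propagation delay = 3190000 / 200000000 = 15.95 ms.
Transmission budget = 50.8 − 15.95 = 34.85 ms.
R ≥ L / t_tx = 4608 bits / 0.03485 s = 132.2 kbps.

132.2 kbps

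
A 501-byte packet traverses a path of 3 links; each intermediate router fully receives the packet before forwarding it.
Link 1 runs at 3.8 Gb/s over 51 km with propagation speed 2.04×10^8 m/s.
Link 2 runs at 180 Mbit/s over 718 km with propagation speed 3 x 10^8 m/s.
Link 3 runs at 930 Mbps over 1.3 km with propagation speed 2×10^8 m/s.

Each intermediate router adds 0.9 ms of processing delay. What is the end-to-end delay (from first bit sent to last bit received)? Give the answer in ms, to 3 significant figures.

L = 501 × 8 = 4008 bits.
Transmission delays (L/R per hop): 0.00105474, 0.0222667, 0.00430968 ms; sum = 0.0276311 ms.
Propagation delays (d/s per hop): 0.25, 2.39333, 0.0065 ms; sum = 2.64983 ms.
Processing at 2 router(s): 2 × 0.9 ms = 1.8 ms.
End-to-end = 4.48 ms.

4.48 ms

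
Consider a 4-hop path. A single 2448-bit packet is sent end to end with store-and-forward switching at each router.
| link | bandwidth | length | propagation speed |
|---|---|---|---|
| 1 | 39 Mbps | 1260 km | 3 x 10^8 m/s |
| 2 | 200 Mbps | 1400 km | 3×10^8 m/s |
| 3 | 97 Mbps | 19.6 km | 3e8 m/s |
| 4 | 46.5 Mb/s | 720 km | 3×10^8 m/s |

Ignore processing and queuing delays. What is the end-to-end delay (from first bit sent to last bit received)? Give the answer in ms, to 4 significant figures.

11.48 ms

Transmission delays (L/R per hop): 0.0627692, 0.01224, 0.0252371, 0.0526452 ms; sum = 0.152892 ms.
Propagation delays (d/s per hop): 4.2, 4.66667, 0.0653333, 2.4 ms; sum = 11.332 ms.
End-to-end = 11.48 ms.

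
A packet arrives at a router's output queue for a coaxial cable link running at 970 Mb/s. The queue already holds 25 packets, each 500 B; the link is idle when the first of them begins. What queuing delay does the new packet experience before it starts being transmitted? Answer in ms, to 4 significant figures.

Each queued packet: L/R = 4000/970000000 = 0.00412371 ms.
25 queued → 0.103093 ms.
Queuing delay = 0.1031 ms.

0.1031 ms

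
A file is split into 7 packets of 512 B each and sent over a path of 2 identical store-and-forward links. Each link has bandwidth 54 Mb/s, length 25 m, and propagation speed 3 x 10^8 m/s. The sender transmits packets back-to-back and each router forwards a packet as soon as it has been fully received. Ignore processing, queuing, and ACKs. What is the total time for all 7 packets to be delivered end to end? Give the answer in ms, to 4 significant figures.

0.6070 ms

Per-hop transmission t_tx = L/R = 4096/54000000 = 0.0758519 ms.
Per-hop propagation t_prop = 25/300000000 = 8.33333e-05 ms.
Pipeline fill: first packet needs 2·t_tx to clear all hops; remaining 6 packets each add one t_tx.
Total = (2+7-1)·t_tx + 2·t_prop = 8·0.0758519 + 2·8.33333e-05 = 0.6070 ms.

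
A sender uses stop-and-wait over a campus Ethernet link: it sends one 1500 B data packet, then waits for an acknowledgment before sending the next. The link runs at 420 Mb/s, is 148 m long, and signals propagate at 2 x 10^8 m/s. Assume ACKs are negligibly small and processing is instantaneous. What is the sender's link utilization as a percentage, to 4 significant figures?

95.08 %

t_tx = L/R = 12000/420000000 = 2.85714e-05 s.
t_prop = 148/200000000 = 7.4e-07 s; RTT = 1.48e-06 s.
Cycle = t_tx + RTT = 3.00514e-05 s.
Utilization = t_tx / cycle = 2.85714e-05/3.00514e-05 = 95.08 %.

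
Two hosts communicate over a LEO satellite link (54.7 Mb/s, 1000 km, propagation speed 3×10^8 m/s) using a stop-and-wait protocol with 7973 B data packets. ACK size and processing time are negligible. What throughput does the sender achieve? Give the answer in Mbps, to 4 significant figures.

t_tx = L/R = 63784/54700000 = 0.00116607 s.
t_prop = 1000000/300000000 = 0.00333333 s; RTT = 0.00666667 s.
Cycle = t_tx + RTT = 0.00783274 s.
Throughput = L / cycle = 63784 / 0.00783274 = 8.143 Mbps.

8.143 Mbps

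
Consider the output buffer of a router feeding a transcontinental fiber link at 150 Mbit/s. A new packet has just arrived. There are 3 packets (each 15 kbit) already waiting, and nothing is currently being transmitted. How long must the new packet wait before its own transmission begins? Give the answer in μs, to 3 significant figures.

300 μs

Each queued packet: L/R = 15000/150000000 = 100 μs.
3 queued → 300 μs.
Queuing delay = 300 μs.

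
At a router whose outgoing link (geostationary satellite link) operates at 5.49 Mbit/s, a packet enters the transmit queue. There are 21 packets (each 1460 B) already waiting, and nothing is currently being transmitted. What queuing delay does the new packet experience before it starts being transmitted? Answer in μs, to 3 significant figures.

44700 μs

Each queued packet: L/R = 11680/5490000 = 2127.5 μs.
21 queued → 44677.6 μs.
Queuing delay = 44700 μs.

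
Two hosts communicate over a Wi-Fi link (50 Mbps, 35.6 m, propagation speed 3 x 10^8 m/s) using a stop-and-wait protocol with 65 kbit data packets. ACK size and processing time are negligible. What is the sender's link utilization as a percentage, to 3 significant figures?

t_tx = L/R = 65000/50000000 = 0.0013 s.
t_prop = 35.6/300000000 = 1.18667e-07 s; RTT = 2.37333e-07 s.
Cycle = t_tx + RTT = 0.00130024 s.
Utilization = t_tx / cycle = 0.0013/0.00130024 = 100 %.

100 %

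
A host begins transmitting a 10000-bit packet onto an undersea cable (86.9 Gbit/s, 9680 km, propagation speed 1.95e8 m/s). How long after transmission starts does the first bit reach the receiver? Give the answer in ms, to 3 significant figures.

First bit experiences only propagation delay: d/s = 9680000/195000000 = 49.6 ms.

49.6 ms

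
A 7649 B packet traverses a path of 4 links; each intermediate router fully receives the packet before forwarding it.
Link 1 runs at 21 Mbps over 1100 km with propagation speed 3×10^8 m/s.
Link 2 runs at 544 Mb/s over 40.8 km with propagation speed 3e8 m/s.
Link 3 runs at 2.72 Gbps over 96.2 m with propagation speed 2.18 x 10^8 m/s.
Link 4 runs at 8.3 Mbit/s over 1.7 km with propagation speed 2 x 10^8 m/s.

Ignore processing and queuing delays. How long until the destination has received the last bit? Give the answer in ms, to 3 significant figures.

14.2 ms

L = 7649 × 8 = 61192 bits.
Transmission delays (L/R per hop): 2.9139, 0.112485, 0.0224971, 7.37253 ms; sum = 10.4214 ms.
Propagation delays (d/s per hop): 3.66667, 0.136, 0.000441284, 0.0085 ms; sum = 3.81161 ms.
End-to-end = 14.2 ms.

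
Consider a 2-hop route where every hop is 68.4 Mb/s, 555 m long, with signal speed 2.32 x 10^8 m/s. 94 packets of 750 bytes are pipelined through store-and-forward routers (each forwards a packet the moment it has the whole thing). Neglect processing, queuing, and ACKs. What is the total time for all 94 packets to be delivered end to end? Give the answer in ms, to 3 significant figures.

8.34 ms

Per-hop transmission t_tx = L/R = 6000/68400000 = 0.0877193 ms.
Per-hop propagation t_prop = 555/2.32e+08 = 0.00239224 ms.
Pipeline fill: first packet needs 2·t_tx to clear all hops; remaining 93 packets each add one t_tx.
Total = (2+94-1)·t_tx + 2·t_prop = 95·0.0877193 + 2·0.00239224 = 8.34 ms.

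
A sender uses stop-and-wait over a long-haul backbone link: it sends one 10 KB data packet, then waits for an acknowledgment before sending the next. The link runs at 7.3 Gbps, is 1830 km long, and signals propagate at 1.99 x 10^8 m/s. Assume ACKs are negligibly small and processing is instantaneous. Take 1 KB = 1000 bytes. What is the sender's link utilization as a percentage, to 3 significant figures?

t_tx = L/R = 80000/7300000000 = 1.09589e-05 s.
t_prop = 1830000/199000000 = 0.00919598 s; RTT = 0.018392 s.
Cycle = t_tx + RTT = 0.0184029 s.
Utilization = t_tx / cycle = 1.09589e-05/0.0184029 = 0.0595 %.

0.0595 %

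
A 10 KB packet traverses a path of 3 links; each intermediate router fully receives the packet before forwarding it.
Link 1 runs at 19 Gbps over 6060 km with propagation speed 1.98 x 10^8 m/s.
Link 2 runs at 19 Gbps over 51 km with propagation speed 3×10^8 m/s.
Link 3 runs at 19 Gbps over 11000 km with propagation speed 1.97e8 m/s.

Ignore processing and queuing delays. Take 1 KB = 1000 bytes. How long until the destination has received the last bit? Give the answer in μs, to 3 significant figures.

86600 μs

L = 80000 bits.
Transmission delay per hop = L/R = 80000/19000000000 = 4.21053 μs; 3 hops → 12.6316 μs.
Propagation delays (d/s per hop): 30606.1, 170, 55837.6 μs; sum = 86613.6 μs.
End-to-end = 86600 μs.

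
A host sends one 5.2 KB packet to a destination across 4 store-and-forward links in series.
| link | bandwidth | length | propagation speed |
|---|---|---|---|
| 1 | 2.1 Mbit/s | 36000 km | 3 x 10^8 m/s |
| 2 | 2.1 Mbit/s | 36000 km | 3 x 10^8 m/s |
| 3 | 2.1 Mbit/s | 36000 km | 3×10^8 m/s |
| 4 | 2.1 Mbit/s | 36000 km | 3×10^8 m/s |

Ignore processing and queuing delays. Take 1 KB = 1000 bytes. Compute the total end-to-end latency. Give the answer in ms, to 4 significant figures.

L = 41600 bits.
Transmission delay per hop = L/R = 41600/2100000 = 19.8095 ms; 4 hops → 79.2381 ms.
Propagation delays (d/s per hop): 120, 120, 120, 120 ms; sum = 480 ms.
End-to-end = 559.2 ms.

559.2 ms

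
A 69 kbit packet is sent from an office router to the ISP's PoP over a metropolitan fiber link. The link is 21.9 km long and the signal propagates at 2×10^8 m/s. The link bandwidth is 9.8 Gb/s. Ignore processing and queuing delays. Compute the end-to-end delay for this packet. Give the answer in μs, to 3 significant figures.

117 μs

L = 69000 bits.
Transmission delay = L/R = 69000 / 9800000000 = 7.04082 μs.
Propagation delay = d/s = 21900 m / 200000000 m/s = 109.5 μs.
Total = 117 μs.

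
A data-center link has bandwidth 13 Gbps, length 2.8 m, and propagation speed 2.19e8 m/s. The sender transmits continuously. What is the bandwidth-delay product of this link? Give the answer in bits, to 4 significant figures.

166.2 bits

Propagation delay = 2.8 / 219000000 = 1.27854e-08 s.
BDP = R × t_prop = 13000000000 × 1.27854e-08 = 166.21 bits.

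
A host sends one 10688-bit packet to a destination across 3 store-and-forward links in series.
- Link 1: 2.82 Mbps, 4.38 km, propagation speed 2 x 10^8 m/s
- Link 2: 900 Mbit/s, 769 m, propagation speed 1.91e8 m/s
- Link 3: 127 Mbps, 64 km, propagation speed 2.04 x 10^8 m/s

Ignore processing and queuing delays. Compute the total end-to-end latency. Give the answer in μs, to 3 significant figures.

4230 μs

Transmission delays (L/R per hop): 3790.07, 11.8756, 84.1575 μs; sum = 3886.1 μs.
Propagation delays (d/s per hop): 21.9, 4.02618, 313.725 μs; sum = 339.652 μs.
End-to-end = 4230 μs.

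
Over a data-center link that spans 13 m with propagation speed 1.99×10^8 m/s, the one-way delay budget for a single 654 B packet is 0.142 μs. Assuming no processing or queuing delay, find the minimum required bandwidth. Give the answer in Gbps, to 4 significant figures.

68.24 Gbps

L = 5232 bits.
Propagation delay = 13 / 199000000 = 0.0653266 μs.
Transmission budget = 0.142 − 0.0653266 = 0.0766734 μs.
R ≥ L / t_tx = 5232 bits / 7.66734e-08 s = 68.24 Gbps.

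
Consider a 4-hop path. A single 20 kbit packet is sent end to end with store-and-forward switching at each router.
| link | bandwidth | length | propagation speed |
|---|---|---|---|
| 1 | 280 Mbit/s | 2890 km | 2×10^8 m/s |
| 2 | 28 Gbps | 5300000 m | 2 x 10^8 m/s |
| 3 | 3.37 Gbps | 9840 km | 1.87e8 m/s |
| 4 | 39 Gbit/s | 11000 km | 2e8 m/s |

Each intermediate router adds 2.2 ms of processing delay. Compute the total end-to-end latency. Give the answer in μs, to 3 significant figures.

L = 20000 bits.
Transmission delays (L/R per hop): 71.4286, 0.714286, 5.93472, 0.512821 μs; sum = 78.5904 μs.
Propagation delays (d/s per hop): 14450, 26500, 52620.3, 55000 μs; sum = 148570 μs.
Processing at 3 router(s): 3 × 2.2 ms = 6600 μs.
End-to-end = 155000 μs.

155000 μs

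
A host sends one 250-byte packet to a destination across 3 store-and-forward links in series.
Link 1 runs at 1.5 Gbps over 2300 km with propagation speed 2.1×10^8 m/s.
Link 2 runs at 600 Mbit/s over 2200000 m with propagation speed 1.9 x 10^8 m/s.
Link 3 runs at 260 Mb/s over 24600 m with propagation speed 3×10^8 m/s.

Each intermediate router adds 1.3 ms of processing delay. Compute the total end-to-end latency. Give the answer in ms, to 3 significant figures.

L = 250 × 8 = 2000 bits.
Transmission delays (L/R per hop): 0.00133333, 0.00333333, 0.00769231 ms; sum = 0.012359 ms.
Propagation delays (d/s per hop): 10.9524, 11.5789, 0.082 ms; sum = 22.6133 ms.
Processing at 2 router(s): 2 × 1.3 ms = 2.6 ms.
End-to-end = 25.2 ms.

25.2 ms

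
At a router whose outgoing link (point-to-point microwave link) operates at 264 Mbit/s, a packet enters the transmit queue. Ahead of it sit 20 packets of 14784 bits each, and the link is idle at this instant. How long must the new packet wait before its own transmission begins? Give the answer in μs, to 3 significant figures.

Each queued packet: L/R = 14784/264000000 = 56 μs.
20 queued → 1120 μs.
Queuing delay = 1120 μs.

1120 μs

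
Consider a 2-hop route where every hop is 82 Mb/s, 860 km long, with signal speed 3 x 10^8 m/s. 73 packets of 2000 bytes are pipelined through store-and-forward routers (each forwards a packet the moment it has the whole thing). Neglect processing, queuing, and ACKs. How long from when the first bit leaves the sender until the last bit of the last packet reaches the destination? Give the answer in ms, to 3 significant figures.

20.2 ms

Per-hop transmission t_tx = L/R = 16000/82000000 = 0.195122 ms.
Per-hop propagation t_prop = 860000/300000000 = 2.86667 ms.
Pipeline fill: first packet needs 2·t_tx to clear all hops; remaining 72 packets each add one t_tx.
Total = (2+73-1)·t_tx + 2·t_prop = 74·0.195122 + 2·2.86667 = 20.2 ms.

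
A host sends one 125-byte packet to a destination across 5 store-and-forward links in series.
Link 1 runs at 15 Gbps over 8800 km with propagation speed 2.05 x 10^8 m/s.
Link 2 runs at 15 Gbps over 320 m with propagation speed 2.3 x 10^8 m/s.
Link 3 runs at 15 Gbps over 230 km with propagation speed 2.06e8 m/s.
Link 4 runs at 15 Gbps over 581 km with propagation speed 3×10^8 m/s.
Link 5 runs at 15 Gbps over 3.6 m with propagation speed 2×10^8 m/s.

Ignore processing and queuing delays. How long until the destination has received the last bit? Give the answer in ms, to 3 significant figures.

L = 125 × 8 = 1000 bits.
Transmission delay per hop = L/R = 1000/15000000000 = 6.66667e-05 ms; 5 hops → 0.000333333 ms.
Propagation delays (d/s per hop): 42.9268, 0.0013913, 1.1165, 1.93667, 1.8e-05 ms; sum = 45.9814 ms.
End-to-end = 46.0 ms.

46.0 ms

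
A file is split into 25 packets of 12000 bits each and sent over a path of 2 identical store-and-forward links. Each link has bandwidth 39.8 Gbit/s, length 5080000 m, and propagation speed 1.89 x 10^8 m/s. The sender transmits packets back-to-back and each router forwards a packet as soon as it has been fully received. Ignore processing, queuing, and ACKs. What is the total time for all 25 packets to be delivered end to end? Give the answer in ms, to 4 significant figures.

Per-hop transmission t_tx = L/R = 12000/39800000000 = 0.000301508 ms.
Per-hop propagation t_prop = 5080000/189000000 = 26.8783 ms.
Pipeline fill: first packet needs 2·t_tx to clear all hops; remaining 24 packets each add one t_tx.
Total = (2+25-1)·t_tx + 2·t_prop = 26·0.000301508 + 2·26.8783 = 53.76 ms.

53.76 ms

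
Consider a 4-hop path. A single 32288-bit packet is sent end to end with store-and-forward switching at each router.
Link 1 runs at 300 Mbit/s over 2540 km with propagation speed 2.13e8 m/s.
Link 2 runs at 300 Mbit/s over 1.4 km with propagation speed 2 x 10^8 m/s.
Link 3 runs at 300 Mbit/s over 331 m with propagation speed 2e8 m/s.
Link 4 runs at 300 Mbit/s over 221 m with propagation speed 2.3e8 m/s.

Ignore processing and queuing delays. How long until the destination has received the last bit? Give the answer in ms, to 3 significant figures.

12.4 ms

Transmission delay per hop = L/R = 32288/300000000 = 0.107627 ms; 4 hops → 0.430507 ms.
Propagation delays (d/s per hop): 11.9249, 0.007, 0.001655, 0.00096087 ms; sum = 11.9345 ms.
End-to-end = 12.4 ms.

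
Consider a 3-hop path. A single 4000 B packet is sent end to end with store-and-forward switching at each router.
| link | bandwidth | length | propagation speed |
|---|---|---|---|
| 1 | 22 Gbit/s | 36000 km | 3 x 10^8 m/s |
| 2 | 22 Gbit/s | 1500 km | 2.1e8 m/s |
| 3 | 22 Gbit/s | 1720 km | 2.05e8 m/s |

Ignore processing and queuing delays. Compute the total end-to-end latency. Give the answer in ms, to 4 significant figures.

L = 4000 × 8 = 32000 bits.
Transmission delay per hop = L/R = 32000/22000000000 = 0.00145455 ms; 3 hops → 0.00436364 ms.
Propagation delays (d/s per hop): 120, 7.14286, 8.39024 ms; sum = 135.533 ms.
End-to-end = 135.5 ms.

135.5 ms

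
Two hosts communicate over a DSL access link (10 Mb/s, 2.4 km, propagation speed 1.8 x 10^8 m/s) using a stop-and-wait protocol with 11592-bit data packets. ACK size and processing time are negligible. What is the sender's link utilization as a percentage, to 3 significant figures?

t_tx = L/R = 11592/10000000 = 0.0011592 s.
t_prop = 2400/180000000 = 1.33333e-05 s; RTT = 2.66667e-05 s.
Cycle = t_tx + RTT = 0.00118587 s.
Utilization = t_tx / cycle = 0.0011592/0.00118587 = 97.8 %.

97.8 %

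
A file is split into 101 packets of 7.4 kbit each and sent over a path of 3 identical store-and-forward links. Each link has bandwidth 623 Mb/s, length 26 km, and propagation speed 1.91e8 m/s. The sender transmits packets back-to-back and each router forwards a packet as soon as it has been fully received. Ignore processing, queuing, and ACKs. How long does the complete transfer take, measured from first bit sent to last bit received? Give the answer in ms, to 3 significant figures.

1.63 ms

Per-hop transmission t_tx = L/R = 7400/623000000 = 0.011878 ms.
Per-hop propagation t_prop = 26000/191000000 = 0.136126 ms.
Pipeline fill: first packet needs 3·t_tx to clear all hops; remaining 100 packets each add one t_tx.
Total = (3+101-1)·t_tx + 3·t_prop = 103·0.011878 + 3·0.136126 = 1.63 ms.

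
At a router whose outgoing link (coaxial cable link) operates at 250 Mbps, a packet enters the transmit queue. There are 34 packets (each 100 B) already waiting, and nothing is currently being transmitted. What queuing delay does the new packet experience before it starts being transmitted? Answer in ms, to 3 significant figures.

0.109 ms

Each queued packet: L/R = 800/250000000 = 0.0032 ms.
34 queued → 0.1088 ms.
Queuing delay = 0.109 ms.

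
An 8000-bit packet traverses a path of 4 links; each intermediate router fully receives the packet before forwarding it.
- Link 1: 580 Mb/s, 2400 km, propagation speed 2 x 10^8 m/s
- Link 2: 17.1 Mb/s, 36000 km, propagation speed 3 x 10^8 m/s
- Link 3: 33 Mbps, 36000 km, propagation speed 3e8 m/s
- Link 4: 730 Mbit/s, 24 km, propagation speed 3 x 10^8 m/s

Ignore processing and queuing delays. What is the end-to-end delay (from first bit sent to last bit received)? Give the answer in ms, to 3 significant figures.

Transmission delays (L/R per hop): 0.0137931, 0.467836, 0.242424, 0.0109589 ms; sum = 0.735013 ms.
Propagation delays (d/s per hop): 12, 120, 120, 0.08 ms; sum = 252.08 ms.
End-to-end = 253 ms.

253 ms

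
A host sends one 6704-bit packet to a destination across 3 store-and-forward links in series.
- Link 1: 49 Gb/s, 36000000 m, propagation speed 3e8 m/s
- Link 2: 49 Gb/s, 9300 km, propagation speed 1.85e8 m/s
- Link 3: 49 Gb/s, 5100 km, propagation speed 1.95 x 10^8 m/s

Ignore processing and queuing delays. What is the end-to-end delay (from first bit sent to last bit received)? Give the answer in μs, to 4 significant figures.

196400 μs

Transmission delay per hop = L/R = 6704/49000000000 = 0.136816 μs; 3 hops → 0.410449 μs.
Propagation delays (d/s per hop): 120000, 50270.3, 26153.8 μs; sum = 196424 μs.
End-to-end = 196400 μs.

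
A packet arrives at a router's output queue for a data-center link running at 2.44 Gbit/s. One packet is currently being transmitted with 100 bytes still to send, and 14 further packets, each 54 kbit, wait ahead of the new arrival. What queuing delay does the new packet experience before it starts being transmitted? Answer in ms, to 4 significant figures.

Each queued packet: L/R = 54000/2440000000 = 0.0221311 ms.
14 queued → 0.309836 ms.
Plus remaining 800 bits of current packet: 0.000327869 ms.
Queuing delay = 0.3102 ms.

0.3102 ms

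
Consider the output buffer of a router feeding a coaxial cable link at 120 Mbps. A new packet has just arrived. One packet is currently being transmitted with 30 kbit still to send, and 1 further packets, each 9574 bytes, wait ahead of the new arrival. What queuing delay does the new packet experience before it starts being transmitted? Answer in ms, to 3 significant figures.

Each queued packet: L/R = 76592/120000000 = 0.638267 ms.
1 queued → 0.638267 ms.
Plus remaining 30000 bits of current packet: 0.25 ms.
Queuing delay = 0.888 ms.

0.888 ms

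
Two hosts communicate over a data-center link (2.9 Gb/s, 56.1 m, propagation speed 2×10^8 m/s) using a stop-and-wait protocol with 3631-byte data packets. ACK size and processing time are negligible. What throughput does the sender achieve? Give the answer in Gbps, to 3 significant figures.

2.75 Gbps

t_tx = L/R = 29048/2900000000 = 1.00166e-05 s.
t_prop = 56.1/200000000 = 2.805e-07 s; RTT = 5.61e-07 s.
Cycle = t_tx + RTT = 1.05776e-05 s.
Throughput = L / cycle = 29048 / 1.05776e-05 = 2.75 Gbps.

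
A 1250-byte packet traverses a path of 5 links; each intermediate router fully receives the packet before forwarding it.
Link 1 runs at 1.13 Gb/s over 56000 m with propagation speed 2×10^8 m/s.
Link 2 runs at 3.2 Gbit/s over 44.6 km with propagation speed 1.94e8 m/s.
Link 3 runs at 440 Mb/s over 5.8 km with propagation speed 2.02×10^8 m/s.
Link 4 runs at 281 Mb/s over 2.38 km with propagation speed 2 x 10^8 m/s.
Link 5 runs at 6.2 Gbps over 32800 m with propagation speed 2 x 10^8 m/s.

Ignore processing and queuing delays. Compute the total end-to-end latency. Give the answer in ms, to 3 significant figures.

0.786 ms

L = 1250 × 8 = 10000 bits.
Transmission delays (L/R per hop): 0.00884956, 0.003125, 0.0227273, 0.0355872, 0.0016129 ms; sum = 0.0719019 ms.
Propagation delays (d/s per hop): 0.28, 0.229897, 0.0287129, 0.0119, 0.164 ms; sum = 0.71451 ms.
End-to-end = 0.786 ms.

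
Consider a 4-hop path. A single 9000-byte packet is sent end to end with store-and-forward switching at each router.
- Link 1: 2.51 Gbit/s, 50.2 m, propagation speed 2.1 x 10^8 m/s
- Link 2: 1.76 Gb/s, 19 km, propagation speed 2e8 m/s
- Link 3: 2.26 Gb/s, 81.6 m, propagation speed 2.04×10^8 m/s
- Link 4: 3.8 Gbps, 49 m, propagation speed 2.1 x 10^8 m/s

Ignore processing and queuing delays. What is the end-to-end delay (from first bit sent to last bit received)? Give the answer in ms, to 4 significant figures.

L = 9000 × 8 = 72000 bits.
Transmission delays (L/R per hop): 0.0286853, 0.0409091, 0.0318584, 0.0189474 ms; sum = 0.1204 ms.
Propagation delays (d/s per hop): 0.000239048, 0.095, 0.0004, 0.000233333 ms; sum = 0.0958724 ms.
End-to-end = 0.2163 ms.

0.2163 ms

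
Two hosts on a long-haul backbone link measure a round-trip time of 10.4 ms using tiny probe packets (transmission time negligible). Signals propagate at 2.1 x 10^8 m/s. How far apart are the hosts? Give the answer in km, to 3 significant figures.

One-way propagation = RTT/2 = 5.2 ms.
d = s × t = 210000000 × 0.0052 = 1090 km.

1090 km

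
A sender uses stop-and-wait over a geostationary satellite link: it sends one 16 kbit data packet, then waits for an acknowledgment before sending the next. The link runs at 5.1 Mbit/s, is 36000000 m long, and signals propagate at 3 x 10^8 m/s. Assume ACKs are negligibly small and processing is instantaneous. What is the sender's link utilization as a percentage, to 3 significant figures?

t_tx = L/R = 16000/5100000 = 0.00313725 s.
t_prop = 36000000/300000000 = 0.12 s; RTT = 0.24 s.
Cycle = t_tx + RTT = 0.243137 s.
Utilization = t_tx / cycle = 0.00313725/0.243137 = 1.29 %.

1.29 %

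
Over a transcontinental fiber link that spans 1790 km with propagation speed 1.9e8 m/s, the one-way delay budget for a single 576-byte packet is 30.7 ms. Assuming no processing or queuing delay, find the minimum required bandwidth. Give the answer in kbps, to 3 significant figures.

217 kbps

L = 4608 bits.
Propagation delay = 1790000 / 190000000 = 9.42105 ms.
Transmission budget = 30.7 − 9.42105 = 21.2789 ms.
R ≥ L / t_tx = 4608 bits / 0.0212789 s = 217 kbps.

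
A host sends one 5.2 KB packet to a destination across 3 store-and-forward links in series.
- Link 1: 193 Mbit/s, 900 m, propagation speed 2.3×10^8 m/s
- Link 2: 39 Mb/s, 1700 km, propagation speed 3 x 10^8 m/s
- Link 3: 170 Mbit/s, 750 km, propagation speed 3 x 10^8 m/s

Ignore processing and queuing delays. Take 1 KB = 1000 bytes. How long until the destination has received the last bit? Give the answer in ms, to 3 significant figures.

L = 41600 bits.
Transmission delays (L/R per hop): 0.215544, 1.06667, 0.244706 ms; sum = 1.52692 ms.
Propagation delays (d/s per hop): 0.00391304, 5.66667, 2.5 ms; sum = 8.17058 ms.
End-to-end = 9.70 ms.

9.70 ms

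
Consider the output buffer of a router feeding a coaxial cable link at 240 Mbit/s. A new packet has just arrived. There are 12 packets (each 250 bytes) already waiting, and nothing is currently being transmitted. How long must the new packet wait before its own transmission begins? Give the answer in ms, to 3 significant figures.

0.100 ms

Each queued packet: L/R = 2000/240000000 = 0.00833333 ms.
12 queued → 0.1 ms.
Queuing delay = 0.100 ms.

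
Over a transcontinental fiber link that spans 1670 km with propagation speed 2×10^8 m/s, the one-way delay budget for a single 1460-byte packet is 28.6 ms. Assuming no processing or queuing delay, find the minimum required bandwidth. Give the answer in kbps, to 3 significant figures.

L = 11680 bits.
Propagation delay = 1670000 / 200000000 = 8.35 ms.
Transmission budget = 28.6 − 8.35 = 20.25 ms.
R ≥ L / t_tx = 11680 bits / 0.02025 s = 577 kbps.

577 kbps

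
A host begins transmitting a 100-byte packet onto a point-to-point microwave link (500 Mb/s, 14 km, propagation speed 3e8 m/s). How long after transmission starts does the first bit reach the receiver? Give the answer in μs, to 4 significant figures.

46.67 μs

First bit experiences only propagation delay: d/s = 14000/300000000 = 46.67 μs.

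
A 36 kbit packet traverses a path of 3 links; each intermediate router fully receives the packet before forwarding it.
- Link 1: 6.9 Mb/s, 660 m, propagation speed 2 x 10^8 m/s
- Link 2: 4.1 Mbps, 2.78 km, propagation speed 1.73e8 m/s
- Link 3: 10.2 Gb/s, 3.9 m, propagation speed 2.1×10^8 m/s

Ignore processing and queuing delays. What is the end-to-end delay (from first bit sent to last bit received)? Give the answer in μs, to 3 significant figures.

14000 μs

L = 36000 bits.
Transmission delays (L/R per hop): 5217.39, 8780.49, 3.52941 μs; sum = 14001.4 μs.
Propagation delays (d/s per hop): 3.3, 16.0694, 0.0185714 μs; sum = 19.3879 μs.
End-to-end = 14000 μs.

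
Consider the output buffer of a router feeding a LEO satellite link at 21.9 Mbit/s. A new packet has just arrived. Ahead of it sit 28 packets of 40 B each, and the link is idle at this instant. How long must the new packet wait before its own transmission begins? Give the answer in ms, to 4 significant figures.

0.4091 ms

Each queued packet: L/R = 320/21900000 = 0.0146119 ms.
28 queued → 0.409132 ms.
Queuing delay = 0.4091 ms.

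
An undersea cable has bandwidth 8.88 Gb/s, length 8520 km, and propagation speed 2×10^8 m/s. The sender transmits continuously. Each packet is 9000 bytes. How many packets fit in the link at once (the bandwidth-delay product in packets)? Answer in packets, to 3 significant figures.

Propagation delay = 8520000 / 200000000 = 0.0426 s.
BDP = R × t_prop = 8880000000 × 0.0426 = 378288000 bits.
In packets of 72000 bits: 5250 packets.

5250 packets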